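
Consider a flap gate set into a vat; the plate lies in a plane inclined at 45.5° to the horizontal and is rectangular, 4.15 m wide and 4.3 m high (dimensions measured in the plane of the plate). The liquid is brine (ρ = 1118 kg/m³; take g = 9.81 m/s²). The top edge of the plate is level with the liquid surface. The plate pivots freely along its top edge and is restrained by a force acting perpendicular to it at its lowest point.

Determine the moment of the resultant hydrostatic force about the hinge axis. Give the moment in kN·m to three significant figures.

γ = ρg = 1118 × 9.81 / 1000 = 10.96758 kN/m³.
Let θ = 45.5° be the plate's angle to the horizontal; measure y along the incline from where the plane meets the free surface. Vertical depth h = y·sinθ with sinθ = 0.713250.
The centroid lies 4.3/2 = 2.15 m below the top edge, so y_c = 2.15 m and h_c = 2.15 × 0.713250 = 1.53349 m.
A = 4.15 × 4.3 = 17.845 m².
Resultant F = γ·h_c·A = 10.96758 × 1.53349 × 17.845 = 300.129 kN.
I_c = b·h³/12 = 4.15 × 4.3³/12 = 27.4962 m⁴.
Centre of pressure: y_p = y_c + I_c/(y_c·A) = 2.15 + 27.4962/(2.15 × 17.845) = 2.15 + 0.716667 = 2.86667 m along the plane.
The resultant acts 2.15 + 0.716667 = 2.86667 m (along the plate) below the hinge at the top edge, so the moment about the hinge is M = F × 2.86667 = 300.129 × 2.86667 = 860.371 kN·m.

M ≈ 860 kN·m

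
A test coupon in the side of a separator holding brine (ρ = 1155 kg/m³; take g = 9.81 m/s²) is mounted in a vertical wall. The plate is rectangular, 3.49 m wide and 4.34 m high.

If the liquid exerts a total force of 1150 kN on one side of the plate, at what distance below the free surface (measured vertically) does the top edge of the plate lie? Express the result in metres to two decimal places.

d_top ≈ 4.53 m

γ = ρg = 1155 × 9.81 / 1000 = 11.33055 kN/m³.
A = 3.49 × 4.34 = 15.1466 m².
From F = γ·h_c·A, the centroid depth is h_c = 1150/(11.33055 × 15.1466) = 6.70088 m.
The centroid lies 4.34/2 = 2.17 m below the top edge, so the top edge sits at h_top = 6.70088 − 2.17 = 4.53088 m below the surface.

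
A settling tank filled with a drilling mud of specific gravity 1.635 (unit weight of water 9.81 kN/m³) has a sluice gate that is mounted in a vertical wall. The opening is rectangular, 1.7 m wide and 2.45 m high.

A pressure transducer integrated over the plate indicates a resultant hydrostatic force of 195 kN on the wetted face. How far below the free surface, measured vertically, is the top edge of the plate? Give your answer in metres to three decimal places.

γ = 1.635 × 9.81 = 16.03935 kN/m³.
A = 1.7 × 2.45 = 4.165 m².
From F = γ·h_c·A, the centroid depth is h_c = 195/(16.03935 × 4.165) = 2.91899 m.
The centroid lies 2.45/2 = 1.225 m below the top edge, so the top edge sits at h_top = 2.91899 − 1.225 = 1.69399 m below the surface.

d_top ≈ 1.694 m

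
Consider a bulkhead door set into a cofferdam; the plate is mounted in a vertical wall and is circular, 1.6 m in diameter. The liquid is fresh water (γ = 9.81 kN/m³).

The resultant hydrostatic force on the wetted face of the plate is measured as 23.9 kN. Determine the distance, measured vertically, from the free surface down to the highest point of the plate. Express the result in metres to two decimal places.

γ = 9.81 kN/m³.
A = π(0.8)² = 2.01062 m².
From F = γ·h_c·A, the centroid depth is h_c = 23.9/(9.81 × 2.01062) = 1.21171 m.
The centroid is at the centre, 0.8 m below the top of the plate, so the highest point sits at h_top = 1.21171 − 0.8 = 0.41171 m below the surface.

d_top ≈ 0.41 m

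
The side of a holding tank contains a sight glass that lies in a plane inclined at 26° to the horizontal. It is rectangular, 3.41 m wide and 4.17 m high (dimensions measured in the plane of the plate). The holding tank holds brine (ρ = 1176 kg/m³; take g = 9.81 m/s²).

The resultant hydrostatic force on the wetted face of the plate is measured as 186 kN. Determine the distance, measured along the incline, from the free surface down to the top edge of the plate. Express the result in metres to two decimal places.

y_top ≈ 0.50 m

γ = ρg = 1176 × 9.81 / 1000 = 11.53656 kN/m³.
A = 3.41 × 4.17 = 14.2197 m².
From F = γ·h_c·A, the centroid depth is h_c = 186/(11.53656 × 14.2197) = 1.13383 m.
Let θ = 26° be the plate's angle to the horizontal; measure y along the incline from where the plane meets the free surface. Vertical depth h = y·sinθ with sinθ = 0.438371.
Along the incline, y_c = h_c/sinθ = 1.13383/0.438371 = 2.58646 m.
The centroid lies 4.17/2 = 2.085 m below the top edge, so the top edge sits at y_top = 2.58646 − 2.085 = 0.50146 m along the incline.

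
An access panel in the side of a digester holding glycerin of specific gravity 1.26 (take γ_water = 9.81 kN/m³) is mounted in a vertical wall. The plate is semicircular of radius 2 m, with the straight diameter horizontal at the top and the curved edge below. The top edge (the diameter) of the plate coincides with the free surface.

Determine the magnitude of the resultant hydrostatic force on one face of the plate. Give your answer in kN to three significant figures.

γ = 1.26 × 9.81 = 12.3606 kN/m³.
The centroid of a semicircle lies 4r/(3π) = 0.848826 m from the diameter, here below the top edge, so the centroid depth is h_c = 0.848826 m.
A = πr²/2 = π × 2²/2 = 6.28319 m².
Resultant F = γ·h_c·A = 12.3606 × 0.848826 × 6.28319 = 65.9232 kN.

F ≈ 65.9 kN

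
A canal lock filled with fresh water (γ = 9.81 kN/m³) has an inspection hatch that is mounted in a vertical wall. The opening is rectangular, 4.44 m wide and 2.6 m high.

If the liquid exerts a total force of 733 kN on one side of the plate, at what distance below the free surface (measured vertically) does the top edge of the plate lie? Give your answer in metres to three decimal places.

γ = 9.81 kN/m³.
A = 4.44 × 2.6 = 11.544 m².
From F = γ·h_c·A, the centroid depth is h_c = 733/(9.81 × 11.544) = 6.4726 m.
The centroid lies 2.6/2 = 1.3 m below the top edge, so the top edge sits at h_top = 6.4726 − 1.3 = 5.1726 m below the surface.

d_top ≈ 5.173 m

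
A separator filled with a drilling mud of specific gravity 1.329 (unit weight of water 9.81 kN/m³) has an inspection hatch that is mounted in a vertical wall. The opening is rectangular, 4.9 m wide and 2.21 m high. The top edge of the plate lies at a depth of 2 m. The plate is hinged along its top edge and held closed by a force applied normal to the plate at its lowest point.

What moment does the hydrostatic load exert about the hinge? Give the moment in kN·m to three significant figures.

γ = 1.329 × 9.81 = 13.03749 kN/m³.
The centroid lies 2.21/2 = 1.105 m below the top edge, so the centroid depth is h_c = 2 + 1.105 = 3.105 m.
A = 4.9 × 2.21 = 10.829 m².
Resultant F = γ·h_c·A = 13.03749 × 3.105 × 10.829 = 438.373 kN.
I_c = b·h³/12 = 4.9 × 2.21³/12 = 4.40749 m⁴.
Centre of pressure: y_p = y_c + I_c/(y_c·A) = 3.105 + 4.40749/(3.105 × 10.829) = 3.105 + 0.131081 = 3.23608 m along the plane.
The resultant acts 1.105 + 0.131081 = 1.23608 m (along the plate) below the hinge at the top edge, so the moment about the hinge is M = F × 1.23608 = 438.373 × 1.23608 = 541.864 kN·m.

M ≈ 542 kN·m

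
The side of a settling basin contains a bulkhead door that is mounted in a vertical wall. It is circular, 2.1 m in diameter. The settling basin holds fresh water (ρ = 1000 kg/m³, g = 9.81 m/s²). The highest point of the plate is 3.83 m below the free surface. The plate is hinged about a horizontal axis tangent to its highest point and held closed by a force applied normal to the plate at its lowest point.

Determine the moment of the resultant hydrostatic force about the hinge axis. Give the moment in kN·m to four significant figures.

γ = ρg = 1000 × 9.81 = 9810 N/m³ = 9.81 kN/m³.
The centroid is at the centre, 1.05 m below the top of the plate, so the centroid depth is h_c = 3.83 + 1.05 = 4.88 m.
A = π(1.05)² = 3.46361 m².
Resultant F = γ·h_c·A = 9.81 × 4.88 × 3.46361 = 165.813 kN.
I_c = πr⁴/4 = π × 1.05⁴/4 = 0.954656 m⁴.
Centre of pressure: y_p = y_c + I_c/(y_c·A) = 4.88 + 0.954656/(4.88 × 3.46361) = 4.88 + 0.0564804 = 4.93648 m along the plane.
The resultant acts 1.05 + 0.0564804 = 1.10648 m (along the plate) below the hinge at the top edge, so the moment about the hinge is M = F × 1.10648 = 165.813 × 1.10648 = 183.469 kN·m.

M ≈ 183.5 kN·m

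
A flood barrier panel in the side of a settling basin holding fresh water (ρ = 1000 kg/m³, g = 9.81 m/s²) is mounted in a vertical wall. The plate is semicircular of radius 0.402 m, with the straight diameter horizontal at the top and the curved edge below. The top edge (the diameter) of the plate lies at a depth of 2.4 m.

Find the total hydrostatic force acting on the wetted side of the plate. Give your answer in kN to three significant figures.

F ≈ 6.40 kN

γ = ρg = 1000 × 9.81 = 9810 N/m³ = 9.81 kN/m³.
The centroid of a semicircle lies 4r/(3π) = 0.170614 m from the diameter, here below the top edge, so the centroid depth is h_c = 2.4 + 0.170614 = 2.57061 m.
A = πr²/2 = π × 0.402²/2 = 0.253847 m².
Resultant F = γ·h_c·A = 9.81 × 2.57061 × 0.253847 = 6.40143 kN.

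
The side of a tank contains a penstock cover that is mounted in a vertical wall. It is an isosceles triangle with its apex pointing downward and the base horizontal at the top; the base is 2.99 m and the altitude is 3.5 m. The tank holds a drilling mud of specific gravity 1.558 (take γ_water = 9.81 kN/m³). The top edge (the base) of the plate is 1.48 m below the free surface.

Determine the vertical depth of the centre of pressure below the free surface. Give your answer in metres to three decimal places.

h_p = 2.904 m

γ = 1.558 × 9.81 = 15.28398 kN/m³.
With the apex down, the centroid sits h/3 = 3.5/3 = 1.16667 m below the base (the top edge), so the centroid depth is h_c = 1.48 + 1.16667 = 2.64667 m.
A = ½ × 2.99 × 3.5 = 5.2325 m².
Resultant F = γ·h_c·A = 15.28398 × 2.64667 × 5.2325 = 211.663 kN.
I_c = b·h³/36 = 2.99 × 3.5³/36 = 3.56101 m⁴.
Centre of pressure: y_p = y_c + I_c/(y_c·A) = 2.64667 + 3.56101/(2.64667 × 5.2325) = 2.64667 + 0.257137 = 2.90381 m along the plane.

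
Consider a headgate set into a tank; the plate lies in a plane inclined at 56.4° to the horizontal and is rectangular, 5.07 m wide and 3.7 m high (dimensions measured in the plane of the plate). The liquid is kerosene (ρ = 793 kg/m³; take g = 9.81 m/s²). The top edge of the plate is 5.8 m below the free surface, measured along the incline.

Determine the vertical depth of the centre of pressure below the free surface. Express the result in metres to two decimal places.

γ = ρg = 793 × 9.81 / 1000 = 7.77933 kN/m³.
Let θ = 56.4° be the plate's angle to the horizontal; measure y along the incline from where the plane meets the free surface. Vertical depth h = y·sinθ with sinθ = 0.832921.
The centroid lies 3.7/2 = 1.85 m below the top edge, so y_c = 5.8 + 1.85 = 7.65 m and h_c = 7.65 × 0.832921 = 6.37185 m.
A = 5.07 × 3.7 = 18.759 m².
Resultant F = γ·h_c·A = 7.77933 × 6.37185 × 18.759 = 929.86 kN.
I_c = b·h³/12 = 5.07 × 3.7³/12 = 21.4009 m⁴.
Centre of pressure: y_p = y_c + I_c/(y_c·A) = 7.65 + 21.4009/(7.65 × 18.759) = 7.65 + 0.149129 = 7.79913 m along the plane.
Vertically, h_p = y_p·sinθ = 7.79913 × 0.832921 = 6.49606 m.

h_p = 6.50 m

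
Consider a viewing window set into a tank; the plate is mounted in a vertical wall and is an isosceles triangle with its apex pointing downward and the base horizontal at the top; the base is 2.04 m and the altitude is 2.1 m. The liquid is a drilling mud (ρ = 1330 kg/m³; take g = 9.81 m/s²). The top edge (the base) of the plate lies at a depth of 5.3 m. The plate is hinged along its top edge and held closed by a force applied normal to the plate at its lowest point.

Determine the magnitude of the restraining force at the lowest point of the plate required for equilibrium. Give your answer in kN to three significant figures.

P ≈ 59.2 kN

γ = ρg = 1330 × 9.81 / 1000 = 13.0473 kN/m³.
With the apex down, the centroid sits h/3 = 2.1/3 = 0.7 m below the base (the top edge), so the centroid depth is h_c = 5.3 + 0.7 = 6 m.
A = ½ × 2.04 × 2.1 = 2.142 m².
Resultant F = γ·h_c·A = 13.0473 × 6 × 2.142 = 167.684 kN.
I_c = b·h³/36 = 2.04 × 2.1³/36 = 0.52479 m⁴.
Centre of pressure: y_p = y_c + I_c/(y_c·A) = 6 + 0.52479/(6 × 2.142) = 6 + 0.0408333 = 6.04083 m along the plane.
The resultant acts 0.7 + 0.0408333 = 0.740833 m (along the plate) below the hinge at the top edge, so the moment about the hinge is M = F × 0.740833 = 167.684 × 0.740833 = 124.226 kN·m.
A normal force at the bottom, 2.1 m from the hinge, must supply this moment: P = 124.226/2.1 = 59.1552 kN.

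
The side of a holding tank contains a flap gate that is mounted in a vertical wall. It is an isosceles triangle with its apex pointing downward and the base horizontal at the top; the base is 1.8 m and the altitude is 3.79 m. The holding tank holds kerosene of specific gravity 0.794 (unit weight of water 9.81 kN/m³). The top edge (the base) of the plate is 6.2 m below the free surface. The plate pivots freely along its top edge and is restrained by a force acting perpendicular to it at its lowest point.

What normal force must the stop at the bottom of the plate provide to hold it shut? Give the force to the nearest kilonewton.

γ = 0.794 × 9.81 = 7.78914 kN/m³.
With the apex down, the centroid sits h/3 = 3.79/3 = 1.26333 m below the base (the top edge), so the centroid depth is h_c = 6.2 + 1.26333 = 7.46333 m.
A = ½ × 1.8 × 3.79 = 3.411 m².
Resultant F = γ·h_c·A = 7.78914 × 7.46333 × 3.411 = 198.291 kN.
I_c = b·h³/36 = 1.8 × 3.79³/36 = 2.722 m⁴.
Centre of pressure: y_p = y_c + I_c/(y_c·A) = 7.46333 + 2.722/(7.46333 × 3.411) = 7.46333 + 0.106924 = 7.57025 m along the plane.
The resultant acts 1.26333 + 0.106924 = 1.37025 m (along the plate) below the hinge at the top edge, so the moment about the hinge is M = F × 1.37025 = 198.291 × 1.37025 = 271.708 kN·m.
A normal force at the bottom, 3.79 m from the hinge, must supply this moment: P = 271.708/3.79 = 71.6908 kN.

P ≈ 72 kN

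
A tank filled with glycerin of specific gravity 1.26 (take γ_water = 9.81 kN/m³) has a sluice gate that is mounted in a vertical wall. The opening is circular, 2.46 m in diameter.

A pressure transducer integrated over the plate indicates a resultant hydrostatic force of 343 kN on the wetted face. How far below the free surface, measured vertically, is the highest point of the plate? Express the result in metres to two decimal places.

γ = 1.26 × 9.81 = 12.3606 kN/m³.
A = π(1.23)² = 4.75292 m².
From F = γ·h_c·A, the centroid depth is h_c = 343/(12.3606 × 4.75292) = 5.8384 m.
The centroid is at the centre, 1.23 m below the top of the plate, so the highest point sits at h_top = 5.8384 − 1.23 = 4.6084 m below the surface.

d_top ≈ 4.61 m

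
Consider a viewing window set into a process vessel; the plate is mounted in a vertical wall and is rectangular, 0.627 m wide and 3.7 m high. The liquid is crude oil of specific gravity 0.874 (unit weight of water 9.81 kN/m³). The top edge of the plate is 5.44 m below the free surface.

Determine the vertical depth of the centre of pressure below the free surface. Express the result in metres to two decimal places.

γ = 0.874 × 9.81 = 8.57394 kN/m³.
The centroid lies 3.7/2 = 1.85 m below the top edge, so the centroid depth is h_c = 5.44 + 1.85 = 7.29 m.
A = 0.627 × 3.7 = 2.3199 m².
Resultant F = γ·h_c·A = 8.57394 × 7.29 × 2.3199 = 145.003 kN.
I_c = b·h³/12 = 0.627 × 3.7³/12 = 2.64662 m⁴.
Centre of pressure: y_p = y_c + I_c/(y_c·A) = 7.29 + 2.64662/(7.29 × 2.3199) = 7.29 + 0.156493 = 7.44649 m along the plane.

h_p = 7.45 m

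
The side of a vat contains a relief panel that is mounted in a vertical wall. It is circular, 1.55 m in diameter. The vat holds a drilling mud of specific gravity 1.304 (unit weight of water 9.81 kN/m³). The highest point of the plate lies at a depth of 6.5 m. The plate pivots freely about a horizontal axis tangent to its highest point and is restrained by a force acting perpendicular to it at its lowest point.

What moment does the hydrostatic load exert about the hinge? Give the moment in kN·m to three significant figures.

γ = 1.304 × 9.81 = 12.79224 kN/m³.
The centroid is at the centre, 0.775 m below the top of the plate, so the centroid depth is h_c = 6.5 + 0.775 = 7.275 m.
A = π(0.775)² = 1.88692 m².
Resultant F = γ·h_c·A = 12.79224 × 7.275 × 1.88692 = 175.603 kN.
I_c = πr⁴/4 = π × 0.775⁴/4 = 0.283333 m⁴.
Centre of pressure: y_p = y_c + I_c/(y_c·A) = 7.275 + 0.283333/(7.275 × 1.88692) = 7.275 + 0.02064 = 7.29564 m along the plane.
The resultant acts 0.775 + 0.02064 = 0.79564 m (along the plate) below the hinge at the top edge, so the moment about the hinge is M = F × 0.79564 = 175.603 × 0.79564 = 139.717 kN·m.

M ≈ 140 kN·m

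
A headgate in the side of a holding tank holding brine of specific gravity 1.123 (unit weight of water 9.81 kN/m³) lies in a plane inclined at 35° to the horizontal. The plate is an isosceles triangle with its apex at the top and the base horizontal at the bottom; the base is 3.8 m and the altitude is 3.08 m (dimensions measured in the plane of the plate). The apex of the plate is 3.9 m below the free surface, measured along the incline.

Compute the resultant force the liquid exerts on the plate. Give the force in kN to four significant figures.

F ≈ 220.1 kN

γ = 1.123 × 9.81 = 11.01663 kN/m³.
Let θ = 35° be the plate's angle to the horizontal; measure y along the incline from where the plane meets the free surface. Vertical depth h = y·sinθ with sinθ = 0.573576.
With the apex up, the centroid sits 2h/3 = 2 × 3.08/3 = 2.05333 m below the apex, so y_c = 3.9 + 2.05333 = 5.95333 m and h_c = 5.95333 × 0.573576 = 3.41469 m.
A = ½ × 3.8 × 3.08 = 5.852 m².
Resultant F = γ·h_c·A = 11.01663 × 3.41469 × 5.852 = 220.143 kN.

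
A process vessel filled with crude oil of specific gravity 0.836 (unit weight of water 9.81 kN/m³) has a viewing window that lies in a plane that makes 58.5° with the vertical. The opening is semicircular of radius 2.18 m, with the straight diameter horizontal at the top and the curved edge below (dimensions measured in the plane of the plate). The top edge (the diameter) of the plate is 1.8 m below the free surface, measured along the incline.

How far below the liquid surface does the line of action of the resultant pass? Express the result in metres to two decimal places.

γ = 0.836 × 9.81 = 8.20116 kN/m³.
The plate makes 58.5° with the vertical, i.e. θ = 90° − 58.5° = 31.5° to the horizontal. Measuring y along the incline from the free-surface line, vertical depth h = y·sinθ with sinθ = 0.522499.
The centroid of a semicircle lies 4r/(3π) = 0.925221 m from the diameter, here below the top edge, so y_c = 1.8 + 0.925221 = 2.72522 m and h_c = 2.72522 × 0.522499 = 1.42392 m.
A = πr²/2 = π × 2.18²/2 = 7.46505 m².
Resultant F = γ·h_c·A = 8.20116 × 1.42392 × 7.46505 = 87.1753 kN.
I_c = (π/8 − 8/(9π))·r⁴ = 0.109757 × 2.18⁴ = 2.4789 m⁴.
Centre of pressure: y_p = y_c + I_c/(y_c·A) = 2.72522 + 2.4789/(2.72522 × 7.46505) = 2.72522 + 0.12185 = 2.84707 m along the plane.
Vertically, h_p = y_p·sinθ = 2.84707 × 0.522499 = 1.48759 m.

h_p = 1.49 m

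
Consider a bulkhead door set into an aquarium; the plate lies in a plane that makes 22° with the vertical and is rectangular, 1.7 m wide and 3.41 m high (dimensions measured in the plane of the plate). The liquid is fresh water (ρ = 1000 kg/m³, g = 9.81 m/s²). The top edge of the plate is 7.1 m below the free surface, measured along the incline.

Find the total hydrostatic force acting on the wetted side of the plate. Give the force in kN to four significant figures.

γ = ρg = 1000 × 9.81 = 9810 N/m³ = 9.81 kN/m³.
The plate makes 22° with the vertical, i.e. θ = 90° − 22° = 68° to the horizontal. Measuring y along the incline from the free-surface line, vertical depth h = y·sinθ with sinθ = 0.927184.
The centroid lies 3.41/2 = 1.705 m below the top edge, so y_c = 7.1 + 1.705 = 8.805 m and h_c = 8.805 × 0.927184 = 8.16386 m.
A = 1.7 × 3.41 = 5.797 m².
Resultant F = γ·h_c·A = 9.81 × 8.16386 × 5.797 = 464.267 kN.

F ≈ 464.3 kN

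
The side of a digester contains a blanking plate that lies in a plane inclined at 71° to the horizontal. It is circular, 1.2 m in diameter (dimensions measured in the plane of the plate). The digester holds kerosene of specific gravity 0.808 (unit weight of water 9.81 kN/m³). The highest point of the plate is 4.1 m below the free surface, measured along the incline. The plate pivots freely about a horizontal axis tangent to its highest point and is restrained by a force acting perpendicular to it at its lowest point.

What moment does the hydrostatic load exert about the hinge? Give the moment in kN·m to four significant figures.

M ≈ 24.67 kN·m

γ = 0.808 × 9.81 = 7.92648 kN/m³.
Let θ = 71° be the plate's angle to the horizontal; measure y along the incline from where the plane meets the free surface. Vertical depth h = y·sinθ with sinθ = 0.945519.
The centroid is at the centre, 0.6 m below the top of the plate, so y_c = 4.1 + 0.6 = 4.7 m and h_c = 4.7 × 0.945519 = 4.44394 m.
A = π(0.6)² = 1.13097 m².
Resultant F = γ·h_c·A = 7.92648 × 4.44394 × 1.13097 = 39.8382 kN.
I_c = πr⁴/4 = π × 0.6⁴/4 = 0.101788 m⁴.
Centre of pressure: y_p = y_c + I_c/(y_c·A) = 4.7 + 0.101788/(4.7 × 1.13097) = 4.7 + 0.0191491 = 4.71915 m along the plane.
The resultant acts 0.6 + 0.0191491 = 0.619149 m (along the plate) below the hinge at the top edge, so the moment about the hinge is M = F × 0.619149 = 39.8382 × 0.619149 = 24.6658 kN·m.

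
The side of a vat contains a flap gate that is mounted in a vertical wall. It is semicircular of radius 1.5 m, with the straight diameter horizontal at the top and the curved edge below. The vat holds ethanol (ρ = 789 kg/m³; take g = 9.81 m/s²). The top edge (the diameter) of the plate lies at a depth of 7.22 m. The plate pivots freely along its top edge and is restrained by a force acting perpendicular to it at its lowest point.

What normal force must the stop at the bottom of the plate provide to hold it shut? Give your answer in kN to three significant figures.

P ≈ 94.1 kN

γ = ρg = 789 × 9.81 / 1000 = 7.74009 kN/m³.
The centroid of a semicircle lies 4r/(3π) = 0.63662 m from the diameter, here below the top edge, so the centroid depth is h_c = 7.22 + 0.63662 = 7.85662 m.
A = πr²/2 = π × 1.5²/2 = 3.53429 m².
Resultant F = γ·h_c·A = 7.74009 × 7.85662 × 3.53429 = 214.924 kN.
I_c = (π/8 − 8/(9π))·r⁴ = 0.109757 × 1.5⁴ = 0.555645 m⁴.
Centre of pressure: y_p = y_c + I_c/(y_c·A) = 7.85662 + 0.555645/(7.85662 × 3.53429) = 7.85662 + 0.0200106 = 7.87663 m along the plane.
The resultant acts 0.63662 + 0.0200106 = 0.656631 m (along the plate) below the hinge at the top edge, so the moment about the hinge is M = F × 0.656631 = 214.924 × 0.656631 = 141.126 kN·m.
A normal force at the bottom, 1.5 m from the hinge, must supply this moment: P = 141.126/1.5 = 94.084 kN.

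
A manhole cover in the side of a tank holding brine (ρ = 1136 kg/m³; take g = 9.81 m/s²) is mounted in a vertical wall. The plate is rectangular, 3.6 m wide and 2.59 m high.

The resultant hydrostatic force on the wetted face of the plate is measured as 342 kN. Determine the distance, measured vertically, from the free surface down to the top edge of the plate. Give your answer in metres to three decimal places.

γ = ρg = 1136 × 9.81 / 1000 = 11.14416 kN/m³.
A = 3.6 × 2.59 = 9.324 m².
From F = γ·h_c·A, the centroid depth is h_c = 342/(11.14416 × 9.324) = 3.29137 m.
The centroid lies 2.59/2 = 1.295 m below the top edge, so the top edge sits at h_top = 3.29137 − 1.295 = 1.99637 m below the surface.

d_top ≈ 1.996 m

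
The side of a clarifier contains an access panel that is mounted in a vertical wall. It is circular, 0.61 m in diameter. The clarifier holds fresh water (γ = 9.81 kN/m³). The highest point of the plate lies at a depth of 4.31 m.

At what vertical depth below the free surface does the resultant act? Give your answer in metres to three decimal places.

γ = 9.81 kN/m³.
The centroid is at the centre, 0.305 m below the top of the plate, so the centroid depth is h_c = 4.31 + 0.305 = 4.615 m.
A = π(0.305)² = 0.292247 m².
Resultant F = γ·h_c·A = 9.81 × 4.615 × 0.292247 = 13.2309 kN.
I_c = πr⁴/4 = π × 0.305⁴/4 = 0.00679656 m⁴.
Centre of pressure: y_p = y_c + I_c/(y_c·A) = 4.615 + 0.00679656/(4.615 × 0.292247) = 4.615 + 0.00503927 = 4.62004 m along the plane.

h_p = 4.620 m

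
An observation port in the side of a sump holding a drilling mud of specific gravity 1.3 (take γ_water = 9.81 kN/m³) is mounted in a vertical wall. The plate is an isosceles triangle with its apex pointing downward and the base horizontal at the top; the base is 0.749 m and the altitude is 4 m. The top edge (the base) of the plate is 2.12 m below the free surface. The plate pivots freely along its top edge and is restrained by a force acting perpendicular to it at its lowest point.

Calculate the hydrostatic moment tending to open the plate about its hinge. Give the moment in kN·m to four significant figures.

M ≈ 104.9 kN·m

γ = 1.3 × 9.81 = 12.753 kN/m³.
With the apex down, the centroid sits h/3 = 4/3 = 1.33333 m below the base (the top edge), so the centroid depth is h_c = 2.12 + 1.33333 = 3.45333 m.
A = ½ × 0.749 × 4 = 1.498 m².
Resultant F = γ·h_c·A = 12.753 × 3.45333 × 1.498 = 65.9724 kN.
I_c = b·h³/36 = 0.749 × 4³/36 = 1.33156 m⁴.
Centre of pressure: y_p = y_c + I_c/(y_c·A) = 3.45333 + 1.33156/(3.45333 × 1.498) = 3.45333 + 0.257401 = 3.71073 m along the plane.
The resultant acts 1.33333 + 0.257401 = 1.59073 m (along the plate) below the hinge at the top edge, so the moment about the hinge is M = F × 1.59073 = 65.9724 × 1.59073 = 104.944 kN·m.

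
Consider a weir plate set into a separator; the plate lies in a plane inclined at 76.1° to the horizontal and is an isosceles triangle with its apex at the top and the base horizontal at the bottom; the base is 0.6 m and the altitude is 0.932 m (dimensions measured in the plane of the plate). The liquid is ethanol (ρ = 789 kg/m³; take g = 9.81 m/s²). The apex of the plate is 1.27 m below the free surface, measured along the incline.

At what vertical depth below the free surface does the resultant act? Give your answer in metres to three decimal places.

h_p = 1.861 m

γ = ρg = 789 × 9.81 / 1000 = 7.74009 kN/m³.
Let θ = 76.1° be the plate's angle to the horizontal; measure y along the incline from where the plane meets the free surface. Vertical depth h = y·sinθ with sinθ = 0.970716.
With the apex up, the centroid sits 2h/3 = 2 × 0.932/3 = 0.621333 m below the apex, so y_c = 1.27 + 0.621333 = 1.89133 m and h_c = 1.89133 × 0.970716 = 1.83594 m.
A = ½ × 0.6 × 0.932 = 0.2796 m².
Resultant F = γ·h_c·A = 7.74009 × 1.83594 × 0.2796 = 3.97321 kN.
I_c = b·h³/36 = 0.6 × 0.932³/36 = 0.0134926 m⁴.
Centre of pressure: y_p = y_c + I_c/(y_c·A) = 1.89133 + 0.0134926/(1.89133 × 0.2796) = 1.89133 + 0.0255147 = 1.91684 m along the plane.
Vertically, h_p = y_p·sinθ = 1.91684 × 0.970716 = 1.86071 m.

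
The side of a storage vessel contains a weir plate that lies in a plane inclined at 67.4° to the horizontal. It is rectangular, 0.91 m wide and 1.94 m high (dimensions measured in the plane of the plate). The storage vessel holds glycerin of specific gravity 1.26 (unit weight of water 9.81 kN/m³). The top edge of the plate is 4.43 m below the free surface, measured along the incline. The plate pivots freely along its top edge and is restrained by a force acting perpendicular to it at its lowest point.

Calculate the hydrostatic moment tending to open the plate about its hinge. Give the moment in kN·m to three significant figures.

M ≈ 112 kN·m

γ = 1.26 × 9.81 = 12.3606 kN/m³.
Let θ = 67.4° be the plate's angle to the horizontal; measure y along the incline from where the plane meets the free surface. Vertical depth h = y·sinθ with sinθ = 0.923210.
The centroid lies 1.94/2 = 0.97 m below the top edge, so y_c = 4.43 + 0.97 = 5.4 m and h_c = 5.4 × 0.923210 = 4.98533 m.
A = 0.91 × 1.94 = 1.7654 m².
Resultant F = γ·h_c·A = 12.3606 × 4.98533 × 1.7654 = 108.787 kN.
I_c = b·h³/12 = 0.91 × 1.94³/12 = 0.553688 m⁴.
Centre of pressure: y_p = y_c + I_c/(y_c·A) = 5.4 + 0.553688/(5.4 × 1.7654) = 5.4 + 0.0580802 = 5.45808 m along the plane.
The resultant acts 0.97 + 0.0580802 = 1.02808 m (along the plate) below the hinge at the top edge, so the moment about the hinge is M = F × 1.02808 = 108.787 × 1.02808 = 111.842 kN·m.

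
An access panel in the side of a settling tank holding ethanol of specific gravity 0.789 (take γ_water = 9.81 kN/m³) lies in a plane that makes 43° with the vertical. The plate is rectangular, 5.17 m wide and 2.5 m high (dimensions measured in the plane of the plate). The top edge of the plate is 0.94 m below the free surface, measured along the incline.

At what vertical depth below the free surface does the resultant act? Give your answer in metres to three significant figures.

γ = 0.789 × 9.81 = 7.74009 kN/m³.
The plate makes 43° with the vertical, i.e. θ = 90° − 43° = 47° to the horizontal. Measuring y along the incline from the free-surface line, vertical depth h = y·sinθ with sinθ = 0.731354.
The centroid lies 2.5/2 = 1.25 m below the top edge, so y_c = 0.94 + 1.25 = 2.19 m and h_c = 2.19 × 0.731354 = 1.60167 m.
A = 5.17 × 2.5 = 12.925 m².
Resultant F = γ·h_c·A = 7.74009 × 1.60167 × 12.925 = 160.232 kN.
I_c = b·h³/12 = 5.17 × 2.5³/12 = 6.73177 m⁴.
Centre of pressure: y_p = y_c + I_c/(y_c·A) = 2.19 + 6.73177/(2.19 × 12.925) = 2.19 + 0.237823 = 2.42782 m along the plane.
Vertically, h_p = y_p·sinθ = 2.42782 × 0.731354 = 1.7756 m.

h_p = 1.78 m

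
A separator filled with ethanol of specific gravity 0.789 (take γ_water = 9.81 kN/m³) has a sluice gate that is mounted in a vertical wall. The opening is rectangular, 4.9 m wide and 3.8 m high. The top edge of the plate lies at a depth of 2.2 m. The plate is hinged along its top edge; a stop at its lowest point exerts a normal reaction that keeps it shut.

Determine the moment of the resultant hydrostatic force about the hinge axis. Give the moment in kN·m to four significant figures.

M ≈ 1296 kN·m

γ = 0.789 × 9.81 = 7.74009 kN/m³.
The centroid lies 3.8/2 = 1.9 m below the top edge, so the centroid depth is h_c = 2.2 + 1.9 = 4.1 m.
A = 4.9 × 3.8 = 18.62 m².
Resultant F = γ·h_c·A = 7.74009 × 4.1 × 18.62 = 590.894 kN.
I_c = b·h³/12 = 4.9 × 3.8³/12 = 22.4061 m⁴.
Centre of pressure: y_p = y_c + I_c/(y_c·A) = 4.1 + 22.4061/(4.1 × 18.62) = 4.1 + 0.293496 = 4.3935 m along the plane.
The resultant acts 1.9 + 0.293496 = 2.1935 m (along the plate) below the hinge at the top edge, so the moment about the hinge is M = F × 2.1935 = 590.894 × 2.1935 = 1296.13 kN·m.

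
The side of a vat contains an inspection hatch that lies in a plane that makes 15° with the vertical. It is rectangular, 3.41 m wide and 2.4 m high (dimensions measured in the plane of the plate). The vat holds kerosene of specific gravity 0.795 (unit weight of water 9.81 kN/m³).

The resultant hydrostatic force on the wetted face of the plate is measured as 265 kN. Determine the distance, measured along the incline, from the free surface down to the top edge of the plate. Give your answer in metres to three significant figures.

γ = 0.795 × 9.81 = 7.79895 kN/m³.
A = 3.41 × 2.4 = 8.184 m².
From F = γ·h_c·A, the centroid depth is h_c = 265/(7.79895 × 8.184) = 4.15187 m.
The plate makes 15° with the vertical, i.e. θ = 90° − 15° = 75° to the horizontal. Measuring y along the incline from the free-surface line, vertical depth h = y·sinθ with sinθ = 0.965926.
Along the incline, y_c = h_c/sinθ = 4.15187/0.965926 = 4.29833 m.
The centroid lies 2.4/2 = 1.2 m below the top edge, so the top edge sits at y_top = 4.29833 − 1.2 = 3.09833 m along the incline.

y_top ≈ 3.10 m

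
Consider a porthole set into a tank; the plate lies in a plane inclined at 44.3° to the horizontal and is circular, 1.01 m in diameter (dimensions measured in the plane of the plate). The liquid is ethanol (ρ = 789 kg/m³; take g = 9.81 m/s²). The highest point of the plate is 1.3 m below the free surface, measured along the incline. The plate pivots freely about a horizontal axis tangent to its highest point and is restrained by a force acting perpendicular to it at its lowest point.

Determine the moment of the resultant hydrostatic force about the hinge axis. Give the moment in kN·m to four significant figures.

γ = ρg = 789 × 9.81 / 1000 = 7.74009 kN/m³.
Let θ = 44.3° be the plate's angle to the horizontal; measure y along the incline from where the plane meets the free surface. Vertical depth h = y·sinθ with sinθ = 0.698415.
The centroid is at the centre, 0.505 m below the top of the plate, so y_c = 1.3 + 0.505 = 1.805 m and h_c = 1.805 × 0.698415 = 1.26064 m.
A = π(0.505)² = 0.801185 m².
Resultant F = γ·h_c·A = 7.74009 × 1.26064 × 0.801185 = 7.81754 kN.
I_c = πr⁴/4 = π × 0.505⁴/4 = 0.0510805 m⁴.
Centre of pressure: y_p = y_c + I_c/(y_c·A) = 1.805 + 0.0510805/(1.805 × 0.801185) = 1.805 + 0.035322 = 1.84032 m along the plane.
The resultant acts 0.505 + 0.035322 = 0.540322 m (along the plate) below the hinge at the top edge, so the moment about the hinge is M = F × 0.540322 = 7.81754 × 0.540322 = 4.22399 kN·m.

M ≈ 4.224 kN·m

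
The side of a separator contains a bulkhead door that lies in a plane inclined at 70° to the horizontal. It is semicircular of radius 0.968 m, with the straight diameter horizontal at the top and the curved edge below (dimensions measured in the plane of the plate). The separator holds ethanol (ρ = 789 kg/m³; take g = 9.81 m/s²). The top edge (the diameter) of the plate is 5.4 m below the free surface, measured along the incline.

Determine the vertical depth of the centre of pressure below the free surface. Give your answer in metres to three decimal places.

h_p = 5.471 m

γ = ρg = 789 × 9.81 / 1000 = 7.74009 kN/m³.
Let θ = 70° be the plate's angle to the horizontal; measure y along the incline from where the plane meets the free surface. Vertical depth h = y·sinθ with sinθ = 0.939693.
The centroid of a semicircle lies 4r/(3π) = 0.410832 m from the diameter, here below the top edge, so y_c = 5.4 + 0.410832 = 5.81083 m and h_c = 5.81083 × 0.939693 = 5.4604 m.
A = πr²/2 = π × 0.968²/2 = 1.47187 m².
Resultant F = γ·h_c·A = 7.74009 × 5.4604 × 1.47187 = 62.2071 kN.
I_c = (π/8 − 8/(9π))·r⁴ = 0.109757 × 0.968⁴ = 0.0963682 m⁴.
Centre of pressure: y_p = y_c + I_c/(y_c·A) = 5.81083 + 0.0963682/(5.81083 × 1.47187) = 5.81083 + 0.0112675 = 5.8221 m along the plane.
Vertically, h_p = y_p·sinθ = 5.8221 × 0.939693 = 5.47099 m.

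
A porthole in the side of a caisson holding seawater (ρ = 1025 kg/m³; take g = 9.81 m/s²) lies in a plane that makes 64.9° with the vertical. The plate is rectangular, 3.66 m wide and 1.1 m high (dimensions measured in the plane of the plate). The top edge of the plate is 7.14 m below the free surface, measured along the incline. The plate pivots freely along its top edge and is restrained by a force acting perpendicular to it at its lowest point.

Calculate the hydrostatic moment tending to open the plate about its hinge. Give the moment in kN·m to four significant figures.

γ = ρg = 1025 × 9.81 / 1000 = 10.05525 kN/m³.
The plate makes 64.9° with the vertical, i.e. θ = 90° − 64.9° = 25.1° to the horizontal. Measuring y along the incline from the free-surface line, vertical depth h = y·sinθ with sinθ = 0.424199.
The centroid lies 1.1/2 = 0.55 m below the top edge, so y_c = 7.14 + 0.55 = 7.69 m and h_c = 7.69 × 0.424199 = 3.26209 m.
A = 3.66 × 1.1 = 4.026 m².
Resultant F = γ·h_c·A = 10.05525 × 3.26209 × 4.026 = 132.057 kN.
I_c = b·h³/12 = 3.66 × 1.1³/12 = 0.405955 m⁴.
Centre of pressure: y_p = y_c + I_c/(y_c·A) = 7.69 + 0.405955/(7.69 × 4.026) = 7.69 + 0.0131123 = 7.70311 m along the plane.
The resultant acts 0.55 + 0.0131123 = 0.563112 m (along the plate) below the hinge at the top edge, so the moment about the hinge is M = F × 0.563112 = 132.057 × 0.563112 = 74.3629 kN·m.

M ≈ 74.36 kN·m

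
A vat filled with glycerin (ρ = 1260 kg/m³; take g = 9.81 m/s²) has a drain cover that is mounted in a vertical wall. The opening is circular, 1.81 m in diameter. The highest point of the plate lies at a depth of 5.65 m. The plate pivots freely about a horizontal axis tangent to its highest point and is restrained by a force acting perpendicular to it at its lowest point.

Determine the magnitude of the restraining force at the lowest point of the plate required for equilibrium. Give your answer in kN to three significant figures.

γ = ρg = 1260 × 9.81 / 1000 = 12.3606 kN/m³.
The centroid is at the centre, 0.905 m below the top of the plate, so the centroid depth is h_c = 5.65 + 0.905 = 6.555 m.
A = π(0.905)² = 2.57304 m².
Resultant F = γ·h_c·A = 12.3606 × 6.555 × 2.57304 = 208.477 kN.
I_c = πr⁴/4 = π × 0.905⁴/4 = 0.526847 m⁴.
Centre of pressure: y_p = y_c + I_c/(y_c·A) = 6.555 + 0.526847/(6.555 × 2.57304) = 6.555 + 0.0312367 = 6.58624 m along the plane.
The resultant acts 0.905 + 0.0312367 = 0.936237 m (along the plate) below the hinge at the top edge, so the moment about the hinge is M = F × 0.936237 = 208.477 × 0.936237 = 195.184 kN·m.
A normal force at the bottom, 1.81 m from the hinge, must supply this moment: P = 195.184/1.81 = 107.836 kN.

P ≈ 108 kN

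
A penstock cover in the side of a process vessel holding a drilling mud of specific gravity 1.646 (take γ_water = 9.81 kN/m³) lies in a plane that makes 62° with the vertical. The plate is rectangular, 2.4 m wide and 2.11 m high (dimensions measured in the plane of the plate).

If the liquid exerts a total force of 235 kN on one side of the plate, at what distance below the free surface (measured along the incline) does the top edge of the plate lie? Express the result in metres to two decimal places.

γ = 1.646 × 9.81 = 16.14726 kN/m³.
A = 2.4 × 2.11 = 5.064 m².
From F = γ·h_c·A, the centroid depth is h_c = 235/(16.14726 × 5.064) = 2.87392 m.
The plate makes 62° with the vertical, i.e. θ = 90° − 62° = 28° to the horizontal. Measuring y along the incline from the free-surface line, vertical depth h = y·sinθ with sinθ = 0.469472.
Along the incline, y_c = h_c/sinθ = 2.87392/0.469472 = 6.1216 m.
The centroid lies 2.11/2 = 1.055 m below the top edge, so the top edge sits at y_top = 6.1216 − 1.055 = 5.0666 m along the incline.

y_top ≈ 5.07 m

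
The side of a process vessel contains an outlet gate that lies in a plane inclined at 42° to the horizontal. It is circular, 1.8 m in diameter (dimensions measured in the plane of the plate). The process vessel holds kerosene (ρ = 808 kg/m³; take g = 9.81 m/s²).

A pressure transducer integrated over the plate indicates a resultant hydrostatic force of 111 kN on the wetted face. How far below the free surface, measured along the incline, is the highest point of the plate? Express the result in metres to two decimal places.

γ = ρg = 808 × 9.81 / 1000 = 7.92648 kN/m³.
A = π(0.9)² = 2.54469 m².
From F = γ·h_c·A, the centroid depth is h_c = 111/(7.92648 × 2.54469) = 5.5031 m.
Let θ = 42° be the plate's angle to the horizontal; measure y along the incline from where the plane meets the free surface. Vertical depth h = y·sinθ with sinθ = 0.669131.
Along the incline, y_c = h_c/sinθ = 5.5031/0.669131 = 8.22425 m.
The centroid is at the centre, 0.9 m below the top of the plate, so the highest point sits at y_top = 8.22425 − 0.9 = 7.32425 m along the incline.

y_top ≈ 7.32 m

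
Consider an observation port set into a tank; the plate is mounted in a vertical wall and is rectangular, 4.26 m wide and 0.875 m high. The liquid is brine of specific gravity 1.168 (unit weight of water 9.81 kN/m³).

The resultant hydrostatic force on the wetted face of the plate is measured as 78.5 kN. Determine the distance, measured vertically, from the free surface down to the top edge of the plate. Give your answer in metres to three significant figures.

d_top ≈ 1.40 m

γ = 1.168 × 9.81 = 11.45808 kN/m³.
A = 4.26 × 0.875 = 3.7275 m².
From F = γ·h_c·A, the centroid depth is h_c = 78.5/(11.45808 × 3.7275) = 1.83798 m.
The centroid lies 0.875/2 = 0.4375 m below the top edge, so the top edge sits at h_top = 1.83798 − 0.4375 = 1.40048 m below the surface.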